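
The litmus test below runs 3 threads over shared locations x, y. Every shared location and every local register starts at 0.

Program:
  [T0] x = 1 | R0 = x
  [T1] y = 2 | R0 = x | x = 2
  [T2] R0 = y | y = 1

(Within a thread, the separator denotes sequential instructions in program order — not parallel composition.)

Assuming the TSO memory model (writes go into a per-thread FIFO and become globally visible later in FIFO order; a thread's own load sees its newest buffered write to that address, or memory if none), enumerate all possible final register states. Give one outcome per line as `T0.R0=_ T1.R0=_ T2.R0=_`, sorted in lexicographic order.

outcome vector order: (T0.R0,T1.R0,T2.R0)
|TSO outcomes| = 8

T0.R0=1 T1.R0=0 T2.R0=0
T0.R0=1 T1.R0=0 T2.R0=2
T0.R0=1 T1.R0=1 T2.R0=0
T0.R0=1 T1.R0=1 T2.R0=2
T0.R0=2 T1.R0=0 T2.R0=0
T0.R0=2 T1.R0=0 T2.R0=2
T0.R0=2 T1.R0=1 T2.R0=0
T0.R0=2 T1.R0=1 T2.R0=2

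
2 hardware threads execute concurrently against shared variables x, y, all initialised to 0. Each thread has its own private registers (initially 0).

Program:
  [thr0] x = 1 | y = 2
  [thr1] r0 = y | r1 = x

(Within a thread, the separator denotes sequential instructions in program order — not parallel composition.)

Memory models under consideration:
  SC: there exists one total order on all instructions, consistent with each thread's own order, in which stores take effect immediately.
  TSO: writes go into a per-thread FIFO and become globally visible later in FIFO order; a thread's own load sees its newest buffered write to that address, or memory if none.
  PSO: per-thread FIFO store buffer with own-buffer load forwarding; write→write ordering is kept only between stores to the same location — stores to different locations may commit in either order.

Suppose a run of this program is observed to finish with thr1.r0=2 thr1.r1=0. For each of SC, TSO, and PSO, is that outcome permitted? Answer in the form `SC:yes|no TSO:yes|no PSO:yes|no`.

outcome vector order: (thr1.r0,thr1.r1)
[SC] allowed = {<0 0>, <0 1>, <2 1>}
[TSO] allowed = {<0 0>, <0 1>, <2 1>}
[PSO] allowed = {<0 0>, <0 1>, <2 0>, <2 1>}
target <2 0> ∈ {PSO}

SC:no TSO:no PSO:yes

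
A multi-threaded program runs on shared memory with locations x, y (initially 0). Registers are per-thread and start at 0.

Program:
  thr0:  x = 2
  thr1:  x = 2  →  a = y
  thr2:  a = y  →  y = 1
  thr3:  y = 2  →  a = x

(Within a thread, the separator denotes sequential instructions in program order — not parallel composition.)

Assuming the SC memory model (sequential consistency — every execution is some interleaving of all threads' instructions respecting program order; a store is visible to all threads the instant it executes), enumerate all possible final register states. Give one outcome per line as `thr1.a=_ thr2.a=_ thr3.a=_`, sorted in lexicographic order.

thr1.a=0 thr2.a=0 thr3.a=2
thr1.a=0 thr2.a=2 thr3.a=2
thr1.a=1 thr2.a=0 thr3.a=0
thr1.a=1 thr2.a=0 thr3.a=2
thr1.a=1 thr2.a=2 thr3.a=0
thr1.a=1 thr2.a=2 thr3.a=2
thr1.a=2 thr2.a=0 thr3.a=0
thr1.a=2 thr2.a=0 thr3.a=2
thr1.a=2 thr2.a=2 thr3.a=0
thr1.a=2 thr2.a=2 thr3.a=2

outcome vector order: (thr1.a,thr2.a,thr3.a)
|SC outcomes| = 10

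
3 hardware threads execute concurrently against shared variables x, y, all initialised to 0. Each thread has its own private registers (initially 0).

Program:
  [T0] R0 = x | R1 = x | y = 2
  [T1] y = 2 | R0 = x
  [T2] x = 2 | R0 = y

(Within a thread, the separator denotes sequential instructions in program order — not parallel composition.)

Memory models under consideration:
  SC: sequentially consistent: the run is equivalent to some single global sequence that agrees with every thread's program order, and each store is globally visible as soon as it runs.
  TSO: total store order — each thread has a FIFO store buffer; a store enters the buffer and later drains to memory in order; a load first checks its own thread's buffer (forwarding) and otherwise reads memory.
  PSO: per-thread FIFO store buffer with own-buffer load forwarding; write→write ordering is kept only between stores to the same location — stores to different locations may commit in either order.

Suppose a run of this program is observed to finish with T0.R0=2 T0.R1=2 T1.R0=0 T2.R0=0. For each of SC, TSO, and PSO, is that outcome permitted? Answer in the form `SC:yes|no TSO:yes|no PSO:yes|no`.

SC:no TSO:yes PSO:yes

outcome vector order: (T0.R0,T0.R1,T1.R0,T2.R0)
SC: 9 outcomes — {<0 0 0 2>, <0 0 2 0>, <0 0 2 2>, <0 2 0 2>, <0 2 2 0>, <0 2 2 2>, <2 2 0 2>, <2 2 2 0>, <2 2 2 2>}
TSO: 12 outcomes — {<0 0 0 0>, <0 0 0 2>, <0 0 2 0>, <0 0 2 2>, <0 2 0 0>, <0 2 0 2>, <0 2 2 0>, <0 2 2 2>, <2 2 0 0>, <2 2 0 2>, <2 2 2 0>, <2 2 2 2>}
PSO: 12 outcomes — {<0 0 0 0>, <0 0 0 2>, <0 0 2 0>, <0 0 2 2>, <0 2 0 0>, <0 2 0 2>, <0 2 2 0>, <0 2 2 2>, <2 2 0 0>, <2 2 0 2>, <2 2 2 0>, <2 2 2 2>}
target <2 2 0 0> ∈ {TSO,PSO}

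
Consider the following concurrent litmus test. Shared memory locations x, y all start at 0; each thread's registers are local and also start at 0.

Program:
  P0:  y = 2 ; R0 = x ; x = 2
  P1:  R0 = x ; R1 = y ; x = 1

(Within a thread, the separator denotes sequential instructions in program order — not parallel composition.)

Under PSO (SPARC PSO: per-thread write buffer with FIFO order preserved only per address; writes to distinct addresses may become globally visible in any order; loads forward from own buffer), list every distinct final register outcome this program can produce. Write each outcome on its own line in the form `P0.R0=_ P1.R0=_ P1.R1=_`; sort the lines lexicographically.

P0.R0=0 P1.R0=0 P1.R1=0
P0.R0=0 P1.R0=0 P1.R1=2
P0.R0=0 P1.R0=2 P1.R1=0
P0.R0=0 P1.R0=2 P1.R1=2
P0.R0=1 P1.R0=0 P1.R1=0
P0.R0=1 P1.R0=0 P1.R1=2

outcome vector order: (P0.R0,P1.R0,P1.R1)
|PSO outcomes| = 6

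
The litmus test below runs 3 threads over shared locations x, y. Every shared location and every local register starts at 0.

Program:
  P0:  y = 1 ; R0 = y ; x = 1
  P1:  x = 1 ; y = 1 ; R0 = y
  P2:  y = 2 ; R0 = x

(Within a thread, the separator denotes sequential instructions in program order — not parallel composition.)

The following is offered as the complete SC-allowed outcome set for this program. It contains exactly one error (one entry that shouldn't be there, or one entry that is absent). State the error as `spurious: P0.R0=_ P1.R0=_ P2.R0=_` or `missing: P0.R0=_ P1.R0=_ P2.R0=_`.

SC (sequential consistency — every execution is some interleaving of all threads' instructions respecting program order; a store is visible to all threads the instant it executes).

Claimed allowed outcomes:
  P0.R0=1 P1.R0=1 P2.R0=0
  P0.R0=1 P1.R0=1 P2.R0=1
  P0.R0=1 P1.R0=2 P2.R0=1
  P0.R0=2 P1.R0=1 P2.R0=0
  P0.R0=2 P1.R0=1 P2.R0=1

missing: P0.R0=2 P1.R0=2 P2.R0=1

outcome vector order: (P0.R0,P1.R0,P2.R0)
SC (6): 1/1/0, 1/1/1, 1/2/1, 2/1/0, 2/1/1, 2/2/1
SC∖claimed = {2/2/1}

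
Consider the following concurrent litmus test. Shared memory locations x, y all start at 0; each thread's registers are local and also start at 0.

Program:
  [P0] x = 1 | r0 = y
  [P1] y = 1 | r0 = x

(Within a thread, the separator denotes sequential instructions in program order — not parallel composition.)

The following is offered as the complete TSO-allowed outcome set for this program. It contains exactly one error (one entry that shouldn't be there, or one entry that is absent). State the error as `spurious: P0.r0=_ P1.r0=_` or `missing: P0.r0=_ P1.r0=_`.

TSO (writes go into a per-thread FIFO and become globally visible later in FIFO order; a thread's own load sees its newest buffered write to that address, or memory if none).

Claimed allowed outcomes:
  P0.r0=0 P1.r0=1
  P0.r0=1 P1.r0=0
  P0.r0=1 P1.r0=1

missing: P0.r0=0 P1.r0=0

outcome vector order: (P0.r0,P1.r0)
under TSO → 00; 01; 10; 11
TSO∖claimed = {00}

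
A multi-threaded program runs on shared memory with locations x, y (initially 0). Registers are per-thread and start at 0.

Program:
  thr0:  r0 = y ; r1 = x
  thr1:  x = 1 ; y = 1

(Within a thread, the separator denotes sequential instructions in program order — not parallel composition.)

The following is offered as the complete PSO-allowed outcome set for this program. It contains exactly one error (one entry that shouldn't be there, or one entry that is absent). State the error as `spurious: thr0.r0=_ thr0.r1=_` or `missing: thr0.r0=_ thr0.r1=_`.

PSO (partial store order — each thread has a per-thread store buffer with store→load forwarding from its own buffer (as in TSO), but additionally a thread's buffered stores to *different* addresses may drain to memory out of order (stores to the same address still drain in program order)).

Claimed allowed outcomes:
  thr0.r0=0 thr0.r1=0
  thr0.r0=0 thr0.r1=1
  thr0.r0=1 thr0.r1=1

outcome vector order: (thr0.r0,thr0.r1)
under PSO → 00, 01, 10, 11
PSO∖claimed = {10}

missing: thr0.r0=1 thr0.r1=0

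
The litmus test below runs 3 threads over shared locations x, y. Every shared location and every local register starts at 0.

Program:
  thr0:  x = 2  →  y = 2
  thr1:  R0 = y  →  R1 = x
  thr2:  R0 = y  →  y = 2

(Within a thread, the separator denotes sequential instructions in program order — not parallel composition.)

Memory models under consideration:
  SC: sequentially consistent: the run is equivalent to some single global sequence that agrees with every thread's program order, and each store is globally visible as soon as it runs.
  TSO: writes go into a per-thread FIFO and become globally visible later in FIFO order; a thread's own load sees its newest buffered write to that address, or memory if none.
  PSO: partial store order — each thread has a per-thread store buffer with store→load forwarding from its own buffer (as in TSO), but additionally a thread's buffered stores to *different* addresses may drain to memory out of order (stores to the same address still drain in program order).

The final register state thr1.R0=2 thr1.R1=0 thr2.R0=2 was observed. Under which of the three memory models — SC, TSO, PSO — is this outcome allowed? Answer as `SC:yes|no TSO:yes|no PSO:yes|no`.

SC:no TSO:no PSO:yes

outcome vector order: (thr1.R0,thr1.R1,thr2.R0)
under SC → (0,0,0); (0,0,2); (0,2,0); (0,2,2); (2,0,0); (2,2,0); (2,2,2)
under TSO → (0,0,0); (0,0,2); (0,2,0); (0,2,2); (2,0,0); (2,2,0); (2,2,2)
under PSO → (0,0,0); (0,0,2); (0,2,0); (0,2,2); (2,0,0); (2,0,2); (2,2,0); (2,2,2)
target (2,0,2) ∈ {PSO}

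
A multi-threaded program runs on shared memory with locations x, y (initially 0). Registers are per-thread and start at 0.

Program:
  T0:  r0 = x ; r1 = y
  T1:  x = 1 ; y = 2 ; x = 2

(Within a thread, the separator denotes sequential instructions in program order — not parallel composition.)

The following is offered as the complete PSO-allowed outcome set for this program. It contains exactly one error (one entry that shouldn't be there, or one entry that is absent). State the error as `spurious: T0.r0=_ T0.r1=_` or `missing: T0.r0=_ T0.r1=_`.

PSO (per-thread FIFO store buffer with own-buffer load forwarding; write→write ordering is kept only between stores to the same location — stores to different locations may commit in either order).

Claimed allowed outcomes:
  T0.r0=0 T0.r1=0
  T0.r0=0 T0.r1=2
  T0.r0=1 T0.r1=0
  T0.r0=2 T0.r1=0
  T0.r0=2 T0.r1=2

outcome vector order: (T0.r0,T0.r1)
[PSO] allowed = {0/0, 0/2, 1/0, 1/2, 2/0, 2/2}
PSO∖claimed = {1/2}

missing: T0.r0=1 T0.r1=2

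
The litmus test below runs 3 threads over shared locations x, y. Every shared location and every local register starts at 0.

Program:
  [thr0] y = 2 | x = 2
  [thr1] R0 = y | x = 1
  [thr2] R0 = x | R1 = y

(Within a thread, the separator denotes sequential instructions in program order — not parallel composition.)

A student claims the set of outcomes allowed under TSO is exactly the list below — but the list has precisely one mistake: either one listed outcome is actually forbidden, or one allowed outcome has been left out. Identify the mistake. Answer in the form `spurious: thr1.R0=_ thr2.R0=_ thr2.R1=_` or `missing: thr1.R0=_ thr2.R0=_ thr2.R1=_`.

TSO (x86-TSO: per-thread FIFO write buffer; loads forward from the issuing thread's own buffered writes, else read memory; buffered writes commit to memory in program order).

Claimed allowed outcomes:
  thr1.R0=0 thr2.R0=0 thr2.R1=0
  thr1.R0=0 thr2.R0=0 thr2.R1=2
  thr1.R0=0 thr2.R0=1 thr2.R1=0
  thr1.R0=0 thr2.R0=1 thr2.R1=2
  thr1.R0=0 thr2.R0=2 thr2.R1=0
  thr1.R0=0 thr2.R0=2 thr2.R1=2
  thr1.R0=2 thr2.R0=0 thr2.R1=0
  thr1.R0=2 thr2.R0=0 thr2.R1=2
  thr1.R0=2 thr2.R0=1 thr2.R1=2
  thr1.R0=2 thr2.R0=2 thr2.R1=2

outcome vector order: (thr1.R0,thr2.R0,thr2.R1)
TSO (9): 0/0/0; 0/0/2; 0/1/0; 0/1/2; 0/2/2; 2/0/0; 2/0/2; 2/1/2; 2/2/2
claimed∖TSO = {0/2/0}

spurious: thr1.R0=0 thr2.R0=2 thr2.R1=0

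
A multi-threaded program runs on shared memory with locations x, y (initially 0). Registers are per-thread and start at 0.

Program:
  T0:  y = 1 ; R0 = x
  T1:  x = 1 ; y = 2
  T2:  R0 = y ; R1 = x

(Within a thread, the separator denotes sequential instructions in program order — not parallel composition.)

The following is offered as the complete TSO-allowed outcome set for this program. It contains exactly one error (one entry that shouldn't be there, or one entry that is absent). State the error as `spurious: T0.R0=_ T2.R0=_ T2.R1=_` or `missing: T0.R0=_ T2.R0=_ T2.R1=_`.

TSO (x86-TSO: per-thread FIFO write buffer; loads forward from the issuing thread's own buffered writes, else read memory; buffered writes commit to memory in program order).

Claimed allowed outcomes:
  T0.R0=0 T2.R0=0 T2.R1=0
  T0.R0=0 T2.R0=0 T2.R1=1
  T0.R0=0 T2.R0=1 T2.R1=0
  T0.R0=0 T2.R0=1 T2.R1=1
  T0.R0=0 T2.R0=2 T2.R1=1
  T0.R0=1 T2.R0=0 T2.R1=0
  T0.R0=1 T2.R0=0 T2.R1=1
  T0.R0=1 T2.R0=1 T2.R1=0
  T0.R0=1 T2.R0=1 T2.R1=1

outcome vector order: (T0.R0,T2.R0,T2.R1)
under TSO → 0/0/0; 0/0/1; 0/1/0; 0/1/1; 0/2/1; 1/0/0; 1/0/1; 1/1/0; 1/1/1; 1/2/1
TSO∖claimed = {1/2/1}

missing: T0.R0=1 T2.R0=2 T2.R1=1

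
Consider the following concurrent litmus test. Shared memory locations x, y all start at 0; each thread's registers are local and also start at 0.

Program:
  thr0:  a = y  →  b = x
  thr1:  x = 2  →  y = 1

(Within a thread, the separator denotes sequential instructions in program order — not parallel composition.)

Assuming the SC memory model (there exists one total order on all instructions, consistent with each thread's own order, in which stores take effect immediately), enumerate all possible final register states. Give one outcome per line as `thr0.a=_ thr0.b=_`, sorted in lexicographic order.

thr0.a=0 thr0.b=0
thr0.a=0 thr0.b=2
thr0.a=1 thr0.b=2

outcome vector order: (thr0.a,thr0.b)
|SC outcomes| = 3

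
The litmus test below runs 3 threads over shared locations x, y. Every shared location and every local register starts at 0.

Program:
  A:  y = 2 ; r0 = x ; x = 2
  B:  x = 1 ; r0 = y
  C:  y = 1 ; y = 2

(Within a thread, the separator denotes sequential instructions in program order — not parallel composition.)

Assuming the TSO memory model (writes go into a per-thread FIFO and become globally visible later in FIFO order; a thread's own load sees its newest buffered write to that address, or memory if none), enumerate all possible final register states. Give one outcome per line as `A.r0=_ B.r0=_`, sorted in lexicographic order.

outcome vector order: (A.r0,B.r0)
|TSO outcomes| = 6

A.r0=0 B.r0=0
A.r0=0 B.r0=1
A.r0=0 B.r0=2
A.r0=1 B.r0=0
A.r0=1 B.r0=1
A.r0=1 B.r0=2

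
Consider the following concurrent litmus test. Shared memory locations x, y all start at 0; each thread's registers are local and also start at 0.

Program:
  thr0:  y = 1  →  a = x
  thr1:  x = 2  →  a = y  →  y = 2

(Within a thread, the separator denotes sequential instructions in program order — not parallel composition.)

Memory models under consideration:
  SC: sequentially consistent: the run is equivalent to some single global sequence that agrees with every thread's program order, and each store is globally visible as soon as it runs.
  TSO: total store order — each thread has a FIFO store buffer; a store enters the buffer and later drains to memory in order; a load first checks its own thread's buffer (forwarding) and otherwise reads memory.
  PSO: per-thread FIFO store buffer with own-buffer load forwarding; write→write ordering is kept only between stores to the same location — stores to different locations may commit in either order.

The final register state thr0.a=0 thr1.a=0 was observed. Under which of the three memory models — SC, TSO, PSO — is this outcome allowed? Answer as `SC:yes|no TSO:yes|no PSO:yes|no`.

SC:no TSO:yes PSO:yes

outcome vector order: (thr0.a,thr1.a)
under SC → 01; 20; 21
under TSO → 00; 01; 20; 21
under PSO → 00; 01; 20; 21
target 00 ∈ {TSO,PSO}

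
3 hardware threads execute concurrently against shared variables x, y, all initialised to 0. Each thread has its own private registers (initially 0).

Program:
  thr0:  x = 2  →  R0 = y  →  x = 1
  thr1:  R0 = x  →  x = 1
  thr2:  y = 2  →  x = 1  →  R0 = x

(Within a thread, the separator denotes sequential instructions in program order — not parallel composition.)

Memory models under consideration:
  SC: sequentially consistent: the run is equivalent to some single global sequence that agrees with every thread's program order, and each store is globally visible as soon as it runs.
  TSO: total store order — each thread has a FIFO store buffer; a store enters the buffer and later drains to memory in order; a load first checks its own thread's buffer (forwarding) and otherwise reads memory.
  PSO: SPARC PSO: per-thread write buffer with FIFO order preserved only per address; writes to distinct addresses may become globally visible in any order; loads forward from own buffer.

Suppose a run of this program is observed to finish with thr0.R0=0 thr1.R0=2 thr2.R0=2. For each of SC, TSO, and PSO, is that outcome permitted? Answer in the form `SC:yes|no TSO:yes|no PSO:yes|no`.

SC:no TSO:yes PSO:yes

outcome vector order: (thr0.R0,thr1.R0,thr2.R0)
under SC → <0 0 1> <0 1 1> <0 2 1> <2 0 1> <2 0 2> <2 1 1> <2 1 2> <2 2 1> <2 2 2>
under TSO → <0 0 1> <0 0 2> <0 1 1> <0 1 2> <0 2 1> <0 2 2> <2 0 1> <2 0 2> <2 1 1> <2 1 2> <2 2 1> <2 2 2>
under PSO → <0 0 1> <0 0 2> <0 1 1> <0 1 2> <0 2 1> <0 2 2> <2 0 1> <2 0 2> <2 1 1> <2 1 2> <2 2 1> <2 2 2>
target <0 2 2> ∈ {TSO,PSO}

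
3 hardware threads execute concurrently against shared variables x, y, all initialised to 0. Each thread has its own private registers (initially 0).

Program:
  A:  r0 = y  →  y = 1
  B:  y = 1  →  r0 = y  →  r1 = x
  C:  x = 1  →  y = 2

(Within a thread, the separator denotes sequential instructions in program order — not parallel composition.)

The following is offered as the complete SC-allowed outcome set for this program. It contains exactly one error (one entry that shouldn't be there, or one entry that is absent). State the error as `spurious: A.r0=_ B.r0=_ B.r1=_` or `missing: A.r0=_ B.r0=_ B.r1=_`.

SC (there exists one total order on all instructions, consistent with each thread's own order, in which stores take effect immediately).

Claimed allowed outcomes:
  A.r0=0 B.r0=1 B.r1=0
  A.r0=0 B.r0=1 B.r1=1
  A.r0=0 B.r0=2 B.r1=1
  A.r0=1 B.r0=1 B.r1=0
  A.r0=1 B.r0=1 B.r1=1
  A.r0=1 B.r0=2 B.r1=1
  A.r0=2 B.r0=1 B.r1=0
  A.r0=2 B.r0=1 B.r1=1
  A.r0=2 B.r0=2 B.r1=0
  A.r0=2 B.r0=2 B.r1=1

outcome vector order: (A.r0,B.r0,B.r1)
SC (9): 0/1/0 0/1/1 0/2/1 1/1/0 1/1/1 1/2/1 2/1/0 2/1/1 2/2/1
claimed∖SC = {2/2/0}

spurious: A.r0=2 B.r0=2 B.r1=0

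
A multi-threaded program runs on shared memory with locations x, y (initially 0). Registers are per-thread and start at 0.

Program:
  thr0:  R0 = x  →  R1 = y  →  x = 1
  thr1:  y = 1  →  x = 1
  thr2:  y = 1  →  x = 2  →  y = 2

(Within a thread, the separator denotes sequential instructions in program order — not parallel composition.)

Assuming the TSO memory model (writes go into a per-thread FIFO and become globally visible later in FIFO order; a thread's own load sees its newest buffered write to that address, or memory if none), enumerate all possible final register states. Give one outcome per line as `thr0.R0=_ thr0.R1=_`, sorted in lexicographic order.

outcome vector order: (thr0.R0,thr0.R1)
|TSO outcomes| = 7

thr0.R0=0 thr0.R1=0
thr0.R0=0 thr0.R1=1
thr0.R0=0 thr0.R1=2
thr0.R0=1 thr0.R1=1
thr0.R0=1 thr0.R1=2
thr0.R0=2 thr0.R1=1
thr0.R0=2 thr0.R1=2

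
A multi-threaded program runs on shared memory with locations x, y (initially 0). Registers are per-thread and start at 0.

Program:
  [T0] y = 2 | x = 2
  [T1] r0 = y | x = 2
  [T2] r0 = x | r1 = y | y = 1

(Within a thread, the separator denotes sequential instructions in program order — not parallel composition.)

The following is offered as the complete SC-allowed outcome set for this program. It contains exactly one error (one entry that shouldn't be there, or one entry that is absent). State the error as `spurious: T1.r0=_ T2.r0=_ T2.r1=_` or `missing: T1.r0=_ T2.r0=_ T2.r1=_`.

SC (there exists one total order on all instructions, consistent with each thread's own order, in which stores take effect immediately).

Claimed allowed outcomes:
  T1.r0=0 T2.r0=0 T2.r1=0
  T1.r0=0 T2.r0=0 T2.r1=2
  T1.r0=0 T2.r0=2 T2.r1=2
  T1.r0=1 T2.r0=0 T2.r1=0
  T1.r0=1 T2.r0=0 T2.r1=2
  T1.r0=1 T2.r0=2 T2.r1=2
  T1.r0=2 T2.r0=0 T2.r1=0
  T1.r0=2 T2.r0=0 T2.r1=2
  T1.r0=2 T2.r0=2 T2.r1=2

outcome vector order: (T1.r0,T2.r0,T2.r1)
SC (10): (0,0,0); (0,0,2); (0,2,0); (0,2,2); (1,0,0); (1,0,2); (1,2,2); (2,0,0); (2,0,2); (2,2,2)
SC∖claimed = {(0,2,0)}

missing: T1.r0=0 T2.r0=2 T2.r1=0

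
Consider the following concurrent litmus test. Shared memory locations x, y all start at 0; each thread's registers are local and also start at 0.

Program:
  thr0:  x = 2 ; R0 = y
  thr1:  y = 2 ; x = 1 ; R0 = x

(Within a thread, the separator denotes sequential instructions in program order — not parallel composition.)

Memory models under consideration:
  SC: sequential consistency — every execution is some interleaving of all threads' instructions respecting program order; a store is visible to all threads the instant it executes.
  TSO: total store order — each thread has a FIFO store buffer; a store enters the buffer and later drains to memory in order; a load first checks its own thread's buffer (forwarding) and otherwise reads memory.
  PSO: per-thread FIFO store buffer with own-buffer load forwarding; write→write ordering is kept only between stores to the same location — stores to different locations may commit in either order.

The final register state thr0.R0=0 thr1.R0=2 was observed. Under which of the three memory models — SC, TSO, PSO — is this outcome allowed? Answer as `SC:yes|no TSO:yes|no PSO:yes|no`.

outcome vector order: (thr0.R0,thr1.R0)
[SC] allowed = {0/1; 2/1; 2/2}
[TSO] allowed = {0/1; 0/2; 2/1; 2/2}
[PSO] allowed = {0/1; 0/2; 2/1; 2/2}
target 0/2 ∈ {TSO,PSO}

SC:no TSO:yes PSO:yes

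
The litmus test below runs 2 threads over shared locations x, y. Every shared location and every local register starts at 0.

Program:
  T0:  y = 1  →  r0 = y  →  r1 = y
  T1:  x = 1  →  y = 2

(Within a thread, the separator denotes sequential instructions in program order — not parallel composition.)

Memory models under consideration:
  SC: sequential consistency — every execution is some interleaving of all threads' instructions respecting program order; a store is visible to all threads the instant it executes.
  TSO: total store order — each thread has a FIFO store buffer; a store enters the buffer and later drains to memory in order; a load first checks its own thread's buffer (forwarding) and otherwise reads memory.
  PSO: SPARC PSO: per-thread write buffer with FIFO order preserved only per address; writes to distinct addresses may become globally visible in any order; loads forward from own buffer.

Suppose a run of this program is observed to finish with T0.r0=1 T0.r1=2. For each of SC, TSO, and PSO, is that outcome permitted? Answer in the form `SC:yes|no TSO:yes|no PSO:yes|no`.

SC:yes TSO:yes PSO:yes

outcome vector order: (T0.r0,T0.r1)
SC: 3 outcomes — {<1 1> <1 2> <2 2>}
TSO: 3 outcomes — {<1 1> <1 2> <2 2>}
PSO: 3 outcomes — {<1 1> <1 2> <2 2>}
target <1 2> ∈ {SC,TSO,PSO}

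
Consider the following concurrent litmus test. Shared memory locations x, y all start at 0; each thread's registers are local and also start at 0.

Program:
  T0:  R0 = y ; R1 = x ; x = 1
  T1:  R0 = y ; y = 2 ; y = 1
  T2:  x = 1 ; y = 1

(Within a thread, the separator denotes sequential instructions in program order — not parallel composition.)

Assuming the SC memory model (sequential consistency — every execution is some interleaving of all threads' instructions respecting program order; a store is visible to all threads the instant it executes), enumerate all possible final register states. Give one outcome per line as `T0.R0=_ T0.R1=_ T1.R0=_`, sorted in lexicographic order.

outcome vector order: (T0.R0,T0.R1,T1.R0)
|SC outcomes| = 10

T0.R0=0 T0.R1=0 T1.R0=0
T0.R0=0 T0.R1=0 T1.R0=1
T0.R0=0 T0.R1=1 T1.R0=0
T0.R0=0 T0.R1=1 T1.R0=1
T0.R0=1 T0.R1=0 T1.R0=0
T0.R0=1 T0.R1=1 T1.R0=0
T0.R0=1 T0.R1=1 T1.R0=1
T0.R0=2 T0.R1=0 T1.R0=0
T0.R0=2 T0.R1=1 T1.R0=0
T0.R0=2 T0.R1=1 T1.R0=1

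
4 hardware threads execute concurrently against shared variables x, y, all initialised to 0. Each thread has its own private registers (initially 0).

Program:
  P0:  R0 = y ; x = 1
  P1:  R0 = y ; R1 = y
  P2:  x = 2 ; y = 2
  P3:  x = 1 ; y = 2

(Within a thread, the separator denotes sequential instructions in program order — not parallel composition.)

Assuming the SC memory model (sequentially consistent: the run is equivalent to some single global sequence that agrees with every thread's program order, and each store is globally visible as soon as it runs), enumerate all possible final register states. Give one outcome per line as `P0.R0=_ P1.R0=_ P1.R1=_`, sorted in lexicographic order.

P0.R0=0 P1.R0=0 P1.R1=0
P0.R0=0 P1.R0=0 P1.R1=2
P0.R0=0 P1.R0=2 P1.R1=2
P0.R0=2 P1.R0=0 P1.R1=0
P0.R0=2 P1.R0=0 P1.R1=2
P0.R0=2 P1.R0=2 P1.R1=2

outcome vector order: (P0.R0,P1.R0,P1.R1)
|SC outcomes| = 6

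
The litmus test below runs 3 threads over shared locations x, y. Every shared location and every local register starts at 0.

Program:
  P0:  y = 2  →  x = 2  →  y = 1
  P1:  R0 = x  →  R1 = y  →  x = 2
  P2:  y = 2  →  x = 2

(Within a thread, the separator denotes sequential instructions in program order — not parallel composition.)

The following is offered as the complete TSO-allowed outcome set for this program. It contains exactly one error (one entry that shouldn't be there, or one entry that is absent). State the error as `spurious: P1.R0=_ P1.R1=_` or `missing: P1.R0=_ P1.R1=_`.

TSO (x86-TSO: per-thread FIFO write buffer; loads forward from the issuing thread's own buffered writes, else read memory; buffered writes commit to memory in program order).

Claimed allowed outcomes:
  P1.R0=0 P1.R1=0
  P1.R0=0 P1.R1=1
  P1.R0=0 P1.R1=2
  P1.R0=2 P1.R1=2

outcome vector order: (P1.R0,P1.R1)
under TSO → 0/0 0/1 0/2 2/1 2/2
TSO∖claimed = {2/1}

missing: P1.R0=2 P1.R1=1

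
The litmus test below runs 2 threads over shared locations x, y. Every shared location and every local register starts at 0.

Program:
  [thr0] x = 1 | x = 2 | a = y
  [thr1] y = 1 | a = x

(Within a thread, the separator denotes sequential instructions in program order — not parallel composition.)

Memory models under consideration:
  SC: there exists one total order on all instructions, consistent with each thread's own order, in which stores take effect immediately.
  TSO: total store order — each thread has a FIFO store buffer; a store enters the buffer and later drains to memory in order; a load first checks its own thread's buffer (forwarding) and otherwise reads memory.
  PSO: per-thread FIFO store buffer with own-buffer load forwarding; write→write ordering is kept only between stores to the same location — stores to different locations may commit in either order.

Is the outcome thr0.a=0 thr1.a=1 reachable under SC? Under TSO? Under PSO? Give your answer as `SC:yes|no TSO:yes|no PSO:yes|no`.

outcome vector order: (thr0.a,thr1.a)
SC: 4 outcomes — {0/2; 1/0; 1/1; 1/2}
TSO: 6 outcomes — {0/0; 0/1; 0/2; 1/0; 1/1; 1/2}
PSO: 6 outcomes — {0/0; 0/1; 0/2; 1/0; 1/1; 1/2}
target 0/1 ∈ {TSO,PSO}

SC:no TSO:yes PSO:yes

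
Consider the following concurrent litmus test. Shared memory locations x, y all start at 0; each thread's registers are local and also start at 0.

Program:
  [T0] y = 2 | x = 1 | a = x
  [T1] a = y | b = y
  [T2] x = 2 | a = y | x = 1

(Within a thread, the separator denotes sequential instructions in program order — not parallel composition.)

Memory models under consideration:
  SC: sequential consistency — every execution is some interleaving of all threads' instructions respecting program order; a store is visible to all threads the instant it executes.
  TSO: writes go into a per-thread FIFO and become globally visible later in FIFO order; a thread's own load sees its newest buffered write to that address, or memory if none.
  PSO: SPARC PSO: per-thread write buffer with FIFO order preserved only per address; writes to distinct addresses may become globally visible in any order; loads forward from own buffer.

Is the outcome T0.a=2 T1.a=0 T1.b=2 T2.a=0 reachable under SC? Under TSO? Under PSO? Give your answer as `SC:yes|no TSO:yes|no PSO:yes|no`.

SC:no TSO:yes PSO:yes

outcome vector order: (T0.a,T1.a,T1.b,T2.a)
SC (9): <1 0 0 0> <1 0 0 2> <1 0 2 0> <1 0 2 2> <1 2 2 0> <1 2 2 2> <2 0 0 2> <2 0 2 2> <2 2 2 2>
TSO (12): <1 0 0 0> <1 0 0 2> <1 0 2 0> <1 0 2 2> <1 2 2 0> <1 2 2 2> <2 0 0 0> <2 0 0 2> <2 0 2 0> <2 0 2 2> <2 2 2 0> <2 2 2 2>
PSO (12): <1 0 0 0> <1 0 0 2> <1 0 2 0> <1 0 2 2> <1 2 2 0> <1 2 2 2> <2 0 0 0> <2 0 0 2> <2 0 2 0> <2 0 2 2> <2 2 2 0> <2 2 2 2>
target <2 0 2 0> ∈ {TSO,PSO}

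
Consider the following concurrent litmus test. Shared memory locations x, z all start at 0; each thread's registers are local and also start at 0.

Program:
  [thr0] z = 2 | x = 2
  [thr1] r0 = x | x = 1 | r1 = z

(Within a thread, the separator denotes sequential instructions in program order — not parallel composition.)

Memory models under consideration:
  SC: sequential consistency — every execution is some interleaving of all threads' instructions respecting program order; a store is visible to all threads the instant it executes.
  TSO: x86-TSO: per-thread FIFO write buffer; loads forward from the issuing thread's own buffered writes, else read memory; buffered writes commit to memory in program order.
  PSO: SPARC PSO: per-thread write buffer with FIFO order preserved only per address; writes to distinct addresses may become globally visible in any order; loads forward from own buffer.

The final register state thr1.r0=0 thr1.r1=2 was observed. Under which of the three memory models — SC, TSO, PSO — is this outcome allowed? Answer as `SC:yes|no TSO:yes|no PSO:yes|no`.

outcome vector order: (thr1.r0,thr1.r1)
under SC → <0 0>, <0 2>, <2 2>
under TSO → <0 0>, <0 2>, <2 2>
under PSO → <0 0>, <0 2>, <2 0>, <2 2>
target <0 2> ∈ {SC,TSO,PSO}

SC:yes TSO:yes PSO:yes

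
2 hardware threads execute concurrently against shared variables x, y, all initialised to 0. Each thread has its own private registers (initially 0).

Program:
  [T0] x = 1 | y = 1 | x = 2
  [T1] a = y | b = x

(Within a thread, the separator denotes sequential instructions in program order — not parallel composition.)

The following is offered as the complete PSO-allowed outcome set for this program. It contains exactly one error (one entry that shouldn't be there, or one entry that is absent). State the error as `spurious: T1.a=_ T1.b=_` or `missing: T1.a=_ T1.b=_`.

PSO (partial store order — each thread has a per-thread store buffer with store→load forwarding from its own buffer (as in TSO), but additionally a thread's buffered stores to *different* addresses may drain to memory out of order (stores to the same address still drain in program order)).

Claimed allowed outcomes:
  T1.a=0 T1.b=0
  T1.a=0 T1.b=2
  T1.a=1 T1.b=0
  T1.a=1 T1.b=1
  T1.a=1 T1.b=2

outcome vector order: (T1.a,T1.b)
[PSO] allowed = {<0 0>, <0 1>, <0 2>, <1 0>, <1 1>, <1 2>}
PSO∖claimed = {<0 1>}

missing: T1.a=0 T1.b=1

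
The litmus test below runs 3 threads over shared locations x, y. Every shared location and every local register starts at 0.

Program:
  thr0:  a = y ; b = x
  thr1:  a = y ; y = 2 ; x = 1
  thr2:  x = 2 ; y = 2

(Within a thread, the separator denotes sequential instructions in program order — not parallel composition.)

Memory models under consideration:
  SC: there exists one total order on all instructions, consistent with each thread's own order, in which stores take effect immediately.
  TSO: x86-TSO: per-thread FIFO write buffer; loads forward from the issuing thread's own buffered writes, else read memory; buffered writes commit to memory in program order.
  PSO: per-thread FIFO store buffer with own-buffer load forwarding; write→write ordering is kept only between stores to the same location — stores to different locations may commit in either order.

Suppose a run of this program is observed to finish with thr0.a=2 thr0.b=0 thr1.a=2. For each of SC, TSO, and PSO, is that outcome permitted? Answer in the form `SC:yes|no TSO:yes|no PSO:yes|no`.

outcome vector order: (thr0.a,thr0.b,thr1.a)
SC (11): <0 0 0>, <0 0 2>, <0 1 0>, <0 1 2>, <0 2 0>, <0 2 2>, <2 0 0>, <2 1 0>, <2 1 2>, <2 2 0>, <2 2 2>
TSO (11): <0 0 0>, <0 0 2>, <0 1 0>, <0 1 2>, <0 2 0>, <0 2 2>, <2 0 0>, <2 1 0>, <2 1 2>, <2 2 0>, <2 2 2>
PSO (12): <0 0 0>, <0 0 2>, <0 1 0>, <0 1 2>, <0 2 0>, <0 2 2>, <2 0 0>, <2 0 2>, <2 1 0>, <2 1 2>, <2 2 0>, <2 2 2>
target <2 0 2> ∈ {PSO}

SC:no TSO:no PSO:yes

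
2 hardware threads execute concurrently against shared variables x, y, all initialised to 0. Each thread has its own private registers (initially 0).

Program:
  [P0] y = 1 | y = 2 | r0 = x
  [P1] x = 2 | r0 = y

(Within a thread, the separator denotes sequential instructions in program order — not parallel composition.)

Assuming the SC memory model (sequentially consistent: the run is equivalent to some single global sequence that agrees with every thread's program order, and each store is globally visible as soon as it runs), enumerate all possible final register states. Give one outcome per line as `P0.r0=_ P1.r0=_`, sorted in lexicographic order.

P0.r0=0 P1.r0=2
P0.r0=2 P1.r0=0
P0.r0=2 P1.r0=1
P0.r0=2 P1.r0=2

outcome vector order: (P0.r0,P1.r0)
|SC outcomes| = 4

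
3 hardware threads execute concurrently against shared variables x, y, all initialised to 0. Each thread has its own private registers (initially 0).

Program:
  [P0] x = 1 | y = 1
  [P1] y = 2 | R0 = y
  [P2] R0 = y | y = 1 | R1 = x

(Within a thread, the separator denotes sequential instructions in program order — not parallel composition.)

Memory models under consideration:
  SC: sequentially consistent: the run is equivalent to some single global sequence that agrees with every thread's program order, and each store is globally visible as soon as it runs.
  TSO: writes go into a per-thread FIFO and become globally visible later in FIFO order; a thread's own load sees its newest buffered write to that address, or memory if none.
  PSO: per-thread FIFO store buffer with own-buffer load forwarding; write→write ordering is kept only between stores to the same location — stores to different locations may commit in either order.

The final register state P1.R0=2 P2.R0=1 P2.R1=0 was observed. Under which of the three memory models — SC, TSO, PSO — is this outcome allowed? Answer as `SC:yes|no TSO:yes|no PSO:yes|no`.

SC:no TSO:no PSO:yes

outcome vector order: (P1.R0,P2.R0,P2.R1)
[SC] allowed = {1/0/0; 1/0/1; 1/1/1; 1/2/0; 1/2/1; 2/0/0; 2/0/1; 2/1/1; 2/2/0; 2/2/1}
[TSO] allowed = {1/0/0; 1/0/1; 1/1/1; 1/2/0; 1/2/1; 2/0/0; 2/0/1; 2/1/1; 2/2/0; 2/2/1}
[PSO] allowed = {1/0/0; 1/0/1; 1/1/0; 1/1/1; 1/2/0; 1/2/1; 2/0/0; 2/0/1; 2/1/0; 2/1/1; 2/2/0; 2/2/1}
target 2/1/0 ∈ {PSO}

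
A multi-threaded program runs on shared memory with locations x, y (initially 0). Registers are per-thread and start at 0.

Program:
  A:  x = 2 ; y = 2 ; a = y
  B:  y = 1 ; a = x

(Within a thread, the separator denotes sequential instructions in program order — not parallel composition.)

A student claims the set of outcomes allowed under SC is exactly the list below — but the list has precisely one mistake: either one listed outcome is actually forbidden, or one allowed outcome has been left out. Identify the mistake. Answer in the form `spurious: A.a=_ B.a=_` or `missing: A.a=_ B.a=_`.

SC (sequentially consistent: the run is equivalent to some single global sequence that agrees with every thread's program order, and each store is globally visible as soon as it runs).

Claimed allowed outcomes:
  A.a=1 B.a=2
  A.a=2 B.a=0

missing: A.a=2 B.a=2

outcome vector order: (A.a,B.a)
under SC → 1/2, 2/0, 2/2
SC∖claimed = {2/2}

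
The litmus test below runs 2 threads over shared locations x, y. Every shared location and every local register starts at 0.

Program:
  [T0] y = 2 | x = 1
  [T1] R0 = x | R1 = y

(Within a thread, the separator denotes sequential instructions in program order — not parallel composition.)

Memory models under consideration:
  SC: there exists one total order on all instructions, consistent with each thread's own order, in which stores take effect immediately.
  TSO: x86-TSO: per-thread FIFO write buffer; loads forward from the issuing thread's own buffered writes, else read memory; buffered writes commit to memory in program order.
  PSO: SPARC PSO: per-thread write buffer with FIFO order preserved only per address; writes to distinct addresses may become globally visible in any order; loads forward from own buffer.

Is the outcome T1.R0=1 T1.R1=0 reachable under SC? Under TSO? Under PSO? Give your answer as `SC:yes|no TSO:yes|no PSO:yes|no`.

SC:no TSO:no PSO:yes

outcome vector order: (T1.R0,T1.R1)
[SC] allowed = {(0,0); (0,2); (1,2)}
[TSO] allowed = {(0,0); (0,2); (1,2)}
[PSO] allowed = {(0,0); (0,2); (1,0); (1,2)}
target (1,0) ∈ {PSO}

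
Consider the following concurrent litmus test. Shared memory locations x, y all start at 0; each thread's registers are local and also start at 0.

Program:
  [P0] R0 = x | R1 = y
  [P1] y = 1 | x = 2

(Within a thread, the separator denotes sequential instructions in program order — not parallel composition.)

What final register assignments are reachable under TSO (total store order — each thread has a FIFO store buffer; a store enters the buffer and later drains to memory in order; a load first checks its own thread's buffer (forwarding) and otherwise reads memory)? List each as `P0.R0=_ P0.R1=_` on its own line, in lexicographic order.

outcome vector order: (P0.R0,P0.R1)
|TSO outcomes| = 3

P0.R0=0 P0.R1=0
P0.R0=0 P0.R1=1
P0.R0=2 P0.R1=1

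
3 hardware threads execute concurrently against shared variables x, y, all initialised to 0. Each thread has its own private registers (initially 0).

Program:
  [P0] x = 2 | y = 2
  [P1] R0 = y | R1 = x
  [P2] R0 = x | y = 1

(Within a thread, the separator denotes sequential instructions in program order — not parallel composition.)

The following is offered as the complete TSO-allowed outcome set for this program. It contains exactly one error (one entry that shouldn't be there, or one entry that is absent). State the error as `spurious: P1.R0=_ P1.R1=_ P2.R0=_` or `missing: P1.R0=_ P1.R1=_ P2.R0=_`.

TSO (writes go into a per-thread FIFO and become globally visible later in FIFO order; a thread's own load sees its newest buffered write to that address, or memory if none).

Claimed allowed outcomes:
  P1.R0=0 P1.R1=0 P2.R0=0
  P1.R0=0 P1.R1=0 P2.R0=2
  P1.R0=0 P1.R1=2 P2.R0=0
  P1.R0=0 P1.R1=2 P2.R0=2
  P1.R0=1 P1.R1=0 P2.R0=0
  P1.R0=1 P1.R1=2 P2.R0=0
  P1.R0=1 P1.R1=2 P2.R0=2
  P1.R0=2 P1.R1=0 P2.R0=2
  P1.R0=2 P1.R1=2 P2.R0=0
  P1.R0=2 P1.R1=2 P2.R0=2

outcome vector order: (P1.R0,P1.R1,P2.R0)
TSO (9): 0/0/0, 0/0/2, 0/2/0, 0/2/2, 1/0/0, 1/2/0, 1/2/2, 2/2/0, 2/2/2
claimed∖TSO = {2/0/2}

spurious: P1.R0=2 P1.R1=0 P2.R0=2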